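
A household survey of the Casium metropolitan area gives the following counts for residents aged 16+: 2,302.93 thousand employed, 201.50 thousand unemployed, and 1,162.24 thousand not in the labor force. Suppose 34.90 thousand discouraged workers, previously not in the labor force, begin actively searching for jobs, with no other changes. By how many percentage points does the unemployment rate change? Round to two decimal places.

The unemployment rate changes by +1.26 percentage points.

Initially, labor force = 2,302.93 + 201.50 = 2,504.43 thousand, so u = 201.50/2,504.43 = 8.05%.
After the change, unemployed and labor force both rise by 34.90 → E = 2,302.93, U = 236.40, labor force = 2,539.33 thousand.
New unemployment rate = 236.40 / 2,539.33 = 9.31%.
Change = 9.31% − 8.05% = +1.26 percentage points.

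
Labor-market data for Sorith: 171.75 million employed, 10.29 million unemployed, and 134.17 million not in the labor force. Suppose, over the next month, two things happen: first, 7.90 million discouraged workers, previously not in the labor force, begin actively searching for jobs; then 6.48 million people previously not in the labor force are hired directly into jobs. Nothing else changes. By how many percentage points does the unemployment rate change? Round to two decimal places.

Initially, labor force = 171.75 + 10.29 = 182.04 million, so u = 10.29/182.04 = 5.65%.
After the first change, unemployed and labor force both rise by 7.90 → E = 171.75, U = 18.19, labor force = 189.94 million.
After the second change, employed and labor force both rise by 6.48; unemployed unchanged → E = 178.23, U = 18.19, labor force = 196.42 million.
New unemployment rate = 18.19 / 196.42 = 9.26%.
Change = 9.26% − 5.65% = +3.61 percentage points.

The unemployment rate changes by +3.61 percentage points.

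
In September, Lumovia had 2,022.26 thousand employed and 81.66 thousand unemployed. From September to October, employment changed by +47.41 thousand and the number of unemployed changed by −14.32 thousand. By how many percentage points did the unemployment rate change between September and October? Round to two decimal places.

September: labor force = 2,022.26 + 81.66 = 2,103.92; u = 81.66/2,103.92 = 3.88%.
October: labor force = 2,069.67 + 67.34 = 2,137.01; u = 67.34/2,137.01 = 3.15%.
Change = 3.15% − 3.88% = −0.73 pp.

The unemployment rate changed by −0.73 percentage points.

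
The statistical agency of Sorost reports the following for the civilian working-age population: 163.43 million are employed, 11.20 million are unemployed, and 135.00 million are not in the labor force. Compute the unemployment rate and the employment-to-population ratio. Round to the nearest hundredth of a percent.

Unemployment rate ≈ 6.41%; employment-population ratio ≈ 52.78%.

Labor force = employed + unemployed = 163.43 + 11.20 = 174.63 million.
Working-age population = 174.63 + 135.00 = 309.63 million.
Unemployment rate = 11.20 / 174.63 = 6.41%.
Employment-population ratio = 163.43 / 309.63 = 52.78%.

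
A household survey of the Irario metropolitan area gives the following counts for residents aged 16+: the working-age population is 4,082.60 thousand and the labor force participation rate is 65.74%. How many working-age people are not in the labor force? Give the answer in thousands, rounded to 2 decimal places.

About 1,398.70 thousand are not in the labor force.

Share not in the labor force = 1 − 0.6574 = 0.3426.
Not in labor force = 0.3426 × 4,082.60 ≈ 1,398.70 thousand.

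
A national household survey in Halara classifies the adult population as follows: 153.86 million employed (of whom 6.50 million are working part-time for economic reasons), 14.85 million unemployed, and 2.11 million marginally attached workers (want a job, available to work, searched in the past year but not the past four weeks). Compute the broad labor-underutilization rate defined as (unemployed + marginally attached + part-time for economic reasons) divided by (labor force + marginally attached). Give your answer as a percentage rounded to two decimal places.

Broad underutilization rate ≈ 13.73%.

Labor force = 153.86 + 14.85 = 168.71 million.
Numerator = 14.85 + 2.11 + 6.50 = 23.46 million.
Denominator = 168.71 + 2.11 = 170.82 million.
Broad rate = 23.46 / 170.82 = 13.73%.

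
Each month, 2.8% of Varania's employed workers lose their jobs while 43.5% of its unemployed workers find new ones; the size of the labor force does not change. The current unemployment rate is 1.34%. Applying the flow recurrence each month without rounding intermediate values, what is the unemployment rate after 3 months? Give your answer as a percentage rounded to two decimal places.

With a fixed labor force, u_{t+1} = u_t + s·(1−u_t) − f·u_t = u_t·(1−s−f) + s.
Here 1−s−f = 0.537 and s = 0.028.
u_1 = 0.013400 × 0.537 + 0.028 = 0.035196.
u_2 = 0.035196 × 0.537 + 0.028 = 0.046900.
u_3 = 0.046900 × 0.537 + 0.028 = 0.053185.

Unemployment rate after three months ≈ 5.32%.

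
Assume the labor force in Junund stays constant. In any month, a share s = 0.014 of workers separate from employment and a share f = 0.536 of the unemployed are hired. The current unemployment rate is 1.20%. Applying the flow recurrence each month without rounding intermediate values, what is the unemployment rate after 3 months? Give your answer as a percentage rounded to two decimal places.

With a fixed labor force, u_{t+1} = u_t + s·(1−u_t) − f·u_t = u_t·(1−s−f) + s.
Here 1−s−f = 0.450 and s = 0.014.
u_1 = 0.012000 × 0.450 + 0.014 = 0.019400.
u_2 = 0.019400 × 0.450 + 0.014 = 0.022730.
u_3 = 0.022730 × 0.450 + 0.014 = 0.024229.

Unemployment rate after three months ≈ 2.42%.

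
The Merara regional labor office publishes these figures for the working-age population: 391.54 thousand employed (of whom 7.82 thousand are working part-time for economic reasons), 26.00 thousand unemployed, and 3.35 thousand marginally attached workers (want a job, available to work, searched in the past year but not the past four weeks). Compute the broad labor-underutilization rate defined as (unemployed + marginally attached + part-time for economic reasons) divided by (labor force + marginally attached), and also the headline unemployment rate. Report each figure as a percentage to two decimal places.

Labor force = 391.54 + 26.00 = 417.54 thousand.
Numerator = 26.00 + 3.35 + 7.82 = 37.17 thousand.
Denominator = 417.54 + 3.35 = 420.89 thousand.
Broad rate = 37.17 / 420.89 = 8.83%.
Headline unemployment rate = 26.00 / 417.54 = 6.23%.

Broad underutilization rate ≈ 8.83%; headline unemployment rate ≈ 6.23%.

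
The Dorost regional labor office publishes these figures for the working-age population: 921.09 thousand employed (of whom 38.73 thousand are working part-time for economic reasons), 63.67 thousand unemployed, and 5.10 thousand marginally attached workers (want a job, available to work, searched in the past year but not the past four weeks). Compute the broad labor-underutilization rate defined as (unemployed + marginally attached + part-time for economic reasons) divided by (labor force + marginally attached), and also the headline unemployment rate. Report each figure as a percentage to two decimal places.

Broad underutilization rate ≈ 10.86%; headline unemployment rate ≈ 6.47%.

Labor force = 921.09 + 63.67 = 984.76 thousand.
Numerator = 63.67 + 5.10 + 38.73 = 107.50 thousand.
Denominator = 984.76 + 5.10 = 989.86 thousand.
Broad rate = 107.50 / 989.86 = 10.86%.
Headline unemployment rate = 63.67 / 984.76 = 6.47%.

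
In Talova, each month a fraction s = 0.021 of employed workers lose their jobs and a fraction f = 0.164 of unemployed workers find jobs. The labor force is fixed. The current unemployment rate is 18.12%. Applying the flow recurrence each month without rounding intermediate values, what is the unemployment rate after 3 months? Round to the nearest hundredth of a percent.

With a fixed labor force, u_{t+1} = u_t + s·(1−u_t) − f·u_t = u_t·(1−s−f) + s.
Here 1−s−f = 0.815 and s = 0.021.
u_1 = 0.181200 × 0.815 + 0.021 = 0.168678.
u_2 = 0.168678 × 0.815 + 0.021 = 0.158473.
u_3 = 0.158473 × 0.815 + 0.021 = 0.150155.

Unemployment rate after three months ≈ 15.02%.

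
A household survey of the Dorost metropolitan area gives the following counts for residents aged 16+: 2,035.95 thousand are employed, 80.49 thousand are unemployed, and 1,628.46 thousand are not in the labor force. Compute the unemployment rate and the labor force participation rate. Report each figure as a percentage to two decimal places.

Labor force = employed + unemployed = 2,035.95 + 80.49 = 2,116.44 thousand.
Working-age population = 2,116.44 + 1,628.46 = 3,744.90 thousand.
Unemployment rate = 80.49 / 2,116.44 = 3.80%.
Labor force participation rate = 2,116.44 / 3,744.90 = 56.52%.

Unemployment rate ≈ 3.80%; labor force participation rate ≈ 56.52%.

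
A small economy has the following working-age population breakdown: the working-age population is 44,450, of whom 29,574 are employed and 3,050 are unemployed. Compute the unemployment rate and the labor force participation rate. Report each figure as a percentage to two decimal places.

Labor force = employed + unemployed = 29,574 + 3,050 = 32,624.
Unemployment rate = 3,050 / 32,624 = 9.35%.
Labor force participation rate = 32,624 / 44,450 = 73.39%.

Unemployment rate ≈ 9.35%; labor force participation rate ≈ 73.39%.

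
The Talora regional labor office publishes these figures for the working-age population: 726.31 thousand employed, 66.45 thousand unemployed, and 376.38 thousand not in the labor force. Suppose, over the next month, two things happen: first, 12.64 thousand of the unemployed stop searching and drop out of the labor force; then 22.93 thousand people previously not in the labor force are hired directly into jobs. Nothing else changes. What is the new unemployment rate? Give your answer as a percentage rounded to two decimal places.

Initially, labor force = 726.31 + 66.45 = 792.76 thousand, so u = 66.45/792.76 = 8.38%.
After the first change, unemployed and labor force both fall by 12.64 → E = 726.31, U = 53.81, labor force = 780.12 thousand.
After the second change, employed and labor force both rise by 22.93; unemployed unchanged → E = 749.24, U = 53.81, labor force = 803.05 thousand.
New unemployment rate = 53.81 / 803.05 = 6.70%.

New unemployment rate ≈ 6.70%.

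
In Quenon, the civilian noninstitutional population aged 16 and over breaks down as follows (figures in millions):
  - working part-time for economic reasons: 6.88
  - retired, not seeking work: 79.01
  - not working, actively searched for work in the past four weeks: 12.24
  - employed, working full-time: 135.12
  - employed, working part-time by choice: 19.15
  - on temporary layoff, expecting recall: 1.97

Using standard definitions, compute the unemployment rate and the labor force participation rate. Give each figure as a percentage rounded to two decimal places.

Employed = 6.88 + 135.12 + 19.15 = 161.15 million (anyone who worked, including part-time for economic reasons, counts as employed).
Unemployed = 12.24 + 1.97 = 14.21 million (jobless and actively searching, or on temporary layoff).
Labor force = 161.15 + 14.21 = 175.36 million.
Not in labor force = 79.01 million (those not working and not actively searching are outside the labor force).
Civilian working-age population = 175.36 + 79.01 = 254.37 million.
Unemployment rate = 14.21 / 175.36 = 8.10%.
Labor force participation rate = 175.36 / 254.37 = 68.94%.

Unemployment rate ≈ 8.10%; labor force participation rate ≈ 68.94%.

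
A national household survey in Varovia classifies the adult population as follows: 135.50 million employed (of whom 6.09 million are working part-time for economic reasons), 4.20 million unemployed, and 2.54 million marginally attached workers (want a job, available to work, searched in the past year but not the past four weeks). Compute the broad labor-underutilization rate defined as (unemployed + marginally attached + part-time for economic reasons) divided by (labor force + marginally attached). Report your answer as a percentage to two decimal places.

Broad underutilization rate ≈ 9.02%.

Labor force = 135.50 + 4.20 = 139.70 million.
Numerator = 4.20 + 2.54 + 6.09 = 12.83 million.
Denominator = 139.70 + 2.54 = 142.24 million.
Broad rate = 12.83 / 142.24 = 9.02%.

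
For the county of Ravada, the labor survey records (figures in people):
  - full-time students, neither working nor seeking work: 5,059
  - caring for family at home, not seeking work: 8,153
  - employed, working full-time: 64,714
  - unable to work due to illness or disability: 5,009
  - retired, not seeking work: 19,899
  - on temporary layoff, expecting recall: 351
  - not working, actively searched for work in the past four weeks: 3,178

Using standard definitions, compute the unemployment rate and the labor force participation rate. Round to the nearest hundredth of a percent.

Employed = 64,714.
Unemployed = 351 + 3,178 = 3,529 (jobless and actively searching, or on temporary layoff).
Labor force = 64,714 + 3,529 = 68,243.
Not in labor force = 5,059 + 8,153 + 5,009 + 19,899 = 38,120 (those not working and not actively searching are outside the labor force).
Civilian working-age population = 68,243 + 38,120 = 106,363.
Unemployment rate = 3,529 / 68,243 = 5.17%.
Labor force participation rate = 68,243 / 106,363 = 64.16%.

Unemployment rate ≈ 5.17%; labor force participation rate ≈ 64.16%.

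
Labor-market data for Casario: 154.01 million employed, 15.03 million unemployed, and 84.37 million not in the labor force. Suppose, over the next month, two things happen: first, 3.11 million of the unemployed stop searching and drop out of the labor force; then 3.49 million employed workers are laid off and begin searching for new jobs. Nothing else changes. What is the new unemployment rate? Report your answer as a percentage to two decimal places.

Initially, labor force = 154.01 + 15.03 = 169.04 million, so u = 15.03/169.04 = 8.89%.
After the first change, unemployed and labor force both fall by 3.11 → E = 154.01, U = 11.92, labor force = 165.93 million.
After the second change, employed falls and unemployed rises by 3.49; labor force unchanged → E = 150.52, U = 15.41, labor force = 165.93 million.
New unemployment rate = 15.41 / 165.93 = 9.29%.

New unemployment rate ≈ 9.29%.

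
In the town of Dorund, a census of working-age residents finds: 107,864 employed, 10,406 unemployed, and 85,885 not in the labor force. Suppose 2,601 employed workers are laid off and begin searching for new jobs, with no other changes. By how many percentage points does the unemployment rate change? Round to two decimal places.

Initially, labor force = 107,864 + 10,406 = 118,270, so u = 10,406/118,270 = 8.80%.
After the change, employed falls and unemployed rises by 2,601; labor force unchanged → E = 105,263, U = 13,007, labor force = 118,270.
New unemployment rate = 13,007 / 118,270 = 11.00%.
Change = 11.00% − 8.80% = +2.20 percentage points.

The unemployment rate changes by +2.20 percentage points.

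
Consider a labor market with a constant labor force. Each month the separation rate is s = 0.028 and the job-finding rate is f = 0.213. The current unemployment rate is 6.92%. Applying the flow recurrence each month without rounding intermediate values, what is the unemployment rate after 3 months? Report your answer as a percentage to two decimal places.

With a fixed labor force, u_{t+1} = u_t + s·(1−u_t) − f·u_t = u_t·(1−s−f) + s.
Here 1−s−f = 0.759 and s = 0.028.
u_1 = 0.069200 × 0.759 + 0.028 = 0.080523.
u_2 = 0.080523 × 0.759 + 0.028 = 0.089117.
u_3 = 0.089117 × 0.759 + 0.028 = 0.095640.

Unemployment rate after three months ≈ 9.56%.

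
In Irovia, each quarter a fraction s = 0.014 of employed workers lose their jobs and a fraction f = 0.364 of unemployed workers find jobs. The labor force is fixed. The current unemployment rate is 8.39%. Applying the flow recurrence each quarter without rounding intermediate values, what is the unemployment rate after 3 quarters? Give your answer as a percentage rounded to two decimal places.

Unemployment rate after three quarters ≈ 4.83%.

With a fixed labor force, u_{t+1} = u_t + s·(1−u_t) − f·u_t = u_t·(1−s−f) + s.
Here 1−s−f = 0.622 and s = 0.014.
u_1 = 0.083900 × 0.622 + 0.014 = 0.066186.
u_2 = 0.066186 × 0.622 + 0.014 = 0.055168.
u_3 = 0.055168 × 0.622 + 0.014 = 0.048314.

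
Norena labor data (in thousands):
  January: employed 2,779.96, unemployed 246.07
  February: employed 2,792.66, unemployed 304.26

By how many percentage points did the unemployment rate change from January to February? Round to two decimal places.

January: labor force = 2,779.96 + 246.07 = 3,026.03; u = 246.07/3,026.03 = 8.13%.
February: labor force = 2,792.66 + 304.26 = 3,096.92; u = 304.26/3,096.92 = 9.82%.
Change = 9.82% − 8.13% = +1.69 pp.

The unemployment rate changed by +1.69 percentage points.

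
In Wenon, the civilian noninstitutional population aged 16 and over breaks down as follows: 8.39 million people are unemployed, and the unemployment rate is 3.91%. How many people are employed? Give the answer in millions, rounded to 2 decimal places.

Labor force = U / u = 8.39 / 0.0391 ≈ 214.58 million.
Employed = labor force − unemployed = 214.58 − 8.39 = 206.19 million.

About 206.19 million are employed.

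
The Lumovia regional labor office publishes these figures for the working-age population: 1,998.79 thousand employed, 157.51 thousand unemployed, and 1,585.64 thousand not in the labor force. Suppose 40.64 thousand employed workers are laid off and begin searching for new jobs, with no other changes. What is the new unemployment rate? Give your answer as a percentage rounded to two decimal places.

New unemployment rate ≈ 9.19%.

Initially, labor force = 1,998.79 + 157.51 = 2,156.30 thousand, so u = 157.51/2,156.30 = 7.30%.
After the change, employed falls and unemployed rises by 40.64; labor force unchanged → E = 1,958.15, U = 198.15, labor force = 2,156.30 thousand.
New unemployment rate = 198.15 / 2,156.30 = 9.19%.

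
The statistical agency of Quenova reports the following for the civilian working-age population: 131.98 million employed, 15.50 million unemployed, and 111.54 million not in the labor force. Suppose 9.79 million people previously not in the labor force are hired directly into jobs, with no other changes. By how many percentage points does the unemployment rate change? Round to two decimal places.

Initially, labor force = 131.98 + 15.50 = 147.48 million, so u = 15.50/147.48 = 10.51%.
After the change, employed and labor force both rise by 9.79; unemployed unchanged → E = 141.77, U = 15.50, labor force = 157.27 million.
New unemployment rate = 15.50 / 157.27 = 9.86%.
Change = 9.86% − 10.51% = −0.65 percentage points.

The unemployment rate changes by −0.65 percentage points.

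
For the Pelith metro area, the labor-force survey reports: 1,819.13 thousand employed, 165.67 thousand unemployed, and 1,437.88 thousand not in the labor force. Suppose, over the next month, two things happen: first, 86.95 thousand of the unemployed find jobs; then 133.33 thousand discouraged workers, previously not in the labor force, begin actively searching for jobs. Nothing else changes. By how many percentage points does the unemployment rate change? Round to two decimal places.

Initially, labor force = 1,819.13 + 165.67 = 1,984.80 thousand, so u = 165.67/1,984.80 = 8.35%.
After the first change, unemployed falls and employed rises by 86.95; labor force unchanged → E = 1,906.08, U = 78.72, labor force = 1,984.80 thousand.
After the second change, unemployed and labor force both rise by 133.33 → E = 1,906.08, U = 212.05, labor force = 2,118.13 thousand.
New unemployment rate = 212.05 / 2,118.13 = 10.01%.
Change = 10.01% − 8.35% = +1.66 percentage points.

The unemployment rate changes by +1.66 percentage points.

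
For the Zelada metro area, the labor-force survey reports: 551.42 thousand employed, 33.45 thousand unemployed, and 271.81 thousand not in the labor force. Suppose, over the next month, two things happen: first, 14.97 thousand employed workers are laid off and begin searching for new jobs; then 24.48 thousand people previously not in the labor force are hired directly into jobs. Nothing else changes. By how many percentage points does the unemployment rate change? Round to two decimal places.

Initially, labor force = 551.42 + 33.45 = 584.87 thousand, so u = 33.45/584.87 = 5.72%.
After the first change, employed falls and unemployed rises by 14.97; labor force unchanged → E = 536.45, U = 48.42, labor force = 584.87 thousand.
After the second change, employed and labor force both rise by 24.48; unemployed unchanged → E = 560.93, U = 48.42, labor force = 609.35 thousand.
New unemployment rate = 48.42 / 609.35 = 7.95%.
Change = 7.95% − 5.72% = +2.23 percentage points.

The unemployment rate changes by +2.23 percentage points.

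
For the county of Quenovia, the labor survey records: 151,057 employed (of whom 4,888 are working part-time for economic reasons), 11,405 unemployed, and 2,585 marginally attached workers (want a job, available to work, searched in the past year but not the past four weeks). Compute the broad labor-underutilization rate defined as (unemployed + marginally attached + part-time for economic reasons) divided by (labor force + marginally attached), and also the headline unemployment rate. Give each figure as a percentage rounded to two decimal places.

Broad underutilization rate ≈ 11.44%; headline unemployment rate ≈ 7.02%.

Labor force = 151,057 + 11,405 = 162,462.
Numerator = 11,405 + 2,585 + 4,888 = 18,878.
Denominator = 162,462 + 2,585 = 165,047.
Broad rate = 18,878 / 165,047 = 11.44%.
Headline unemployment rate = 11,405 / 162,462 = 7.02%.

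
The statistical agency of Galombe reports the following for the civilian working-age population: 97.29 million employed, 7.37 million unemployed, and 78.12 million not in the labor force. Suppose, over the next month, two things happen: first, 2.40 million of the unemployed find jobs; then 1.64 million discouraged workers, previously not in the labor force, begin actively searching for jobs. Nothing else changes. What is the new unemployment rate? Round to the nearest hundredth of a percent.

New unemployment rate ≈ 6.22%.

Initially, labor force = 97.29 + 7.37 = 104.66 million, so u = 7.37/104.66 = 7.04%.
After the first change, unemployed falls and employed rises by 2.40; labor force unchanged → E = 99.69, U = 4.97, labor force = 104.66 million.
After the second change, unemployed and labor force both rise by 1.64 → E = 99.69, U = 6.61, labor force = 106.30 million.
New unemployment rate = 6.61 / 106.30 = 6.22%.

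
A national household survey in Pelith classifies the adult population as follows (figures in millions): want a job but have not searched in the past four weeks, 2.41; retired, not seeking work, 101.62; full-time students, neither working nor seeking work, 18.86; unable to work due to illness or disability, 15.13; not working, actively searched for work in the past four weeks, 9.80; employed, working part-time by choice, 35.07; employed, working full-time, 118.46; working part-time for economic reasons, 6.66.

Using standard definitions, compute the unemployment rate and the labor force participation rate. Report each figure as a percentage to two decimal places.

Employed = 35.07 + 118.46 + 6.66 = 160.19 million (anyone who worked, including part-time for economic reasons, counts as employed).
Unemployed = 9.80 million.
Labor force = 160.19 + 9.80 = 169.99 million.
Not in labor force = 2.41 + 101.62 + 18.86 + 15.13 = 138.02 million (those not working and not actively searching are outside the labor force — including those who want a job but have given up searching).
Civilian working-age population = 169.99 + 138.02 = 308.01 million.
Unemployment rate = 9.80 / 169.99 = 5.77%.
Labor force participation rate = 169.99 / 308.01 = 55.19%.

Unemployment rate ≈ 5.77%; labor force participation rate ≈ 55.19%.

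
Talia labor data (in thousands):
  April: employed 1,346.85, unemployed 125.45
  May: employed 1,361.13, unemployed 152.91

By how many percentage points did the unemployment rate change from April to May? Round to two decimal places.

The unemployment rate changed by +1.58 percentage points.

April: labor force = 1,346.85 + 125.45 = 1,472.30; u = 125.45/1,472.30 = 8.52%.
May: labor force = 1,361.13 + 152.91 = 1,514.04; u = 152.91/1,514.04 = 10.10%.
Change = 10.10% − 8.52% = +1.58 pp.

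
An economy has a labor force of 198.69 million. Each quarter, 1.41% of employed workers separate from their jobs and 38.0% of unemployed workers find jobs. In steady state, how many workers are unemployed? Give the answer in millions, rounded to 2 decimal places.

Steady-state unemployment rate u* = s/(s+f) = 1.41/(1.41+38.0) = 0.035778.
Unemployed = u* × labor force = 0.035778 × 198.69 ≈ 7.11 million.

About 7.11 million are unemployed in steady state.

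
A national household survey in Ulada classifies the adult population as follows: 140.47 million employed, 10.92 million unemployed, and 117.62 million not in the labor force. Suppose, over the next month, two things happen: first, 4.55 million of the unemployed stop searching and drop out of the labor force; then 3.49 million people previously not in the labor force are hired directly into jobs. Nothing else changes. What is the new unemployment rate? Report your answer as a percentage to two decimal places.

New unemployment rate ≈ 4.24%.

Initially, labor force = 140.47 + 10.92 = 151.39 million, so u = 10.92/151.39 = 7.21%.
After the first change, unemployed and labor force both fall by 4.55 → E = 140.47, U = 6.37, labor force = 146.84 million.
After the second change, employed and labor force both rise by 3.49; unemployed unchanged → E = 143.96, U = 6.37, labor force = 150.33 million.
New unemployment rate = 6.37 / 150.33 = 4.24%.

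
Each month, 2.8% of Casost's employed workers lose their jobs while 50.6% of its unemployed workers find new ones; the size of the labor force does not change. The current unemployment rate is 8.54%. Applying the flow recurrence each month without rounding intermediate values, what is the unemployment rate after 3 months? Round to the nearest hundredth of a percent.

With a fixed labor force, u_{t+1} = u_t + s·(1−u_t) − f·u_t = u_t·(1−s−f) + s.
Here 1−s−f = 0.466 and s = 0.028.
u_1 = 0.085400 × 0.466 + 0.028 = 0.067796.
u_2 = 0.067796 × 0.466 + 0.028 = 0.059593.
u_3 = 0.059593 × 0.466 + 0.028 = 0.055770.

Unemployment rate after three months ≈ 5.58%.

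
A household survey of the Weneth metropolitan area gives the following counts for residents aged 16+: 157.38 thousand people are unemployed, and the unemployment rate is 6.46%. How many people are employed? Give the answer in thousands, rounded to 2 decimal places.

About 2,278.84 thousand are employed.

Labor force = U / u = 157.38 / 0.0646 ≈ 2,436.22 thousand.
Employed = labor force − unemployed = 2,436.22 − 157.38 = 2,278.84 thousand.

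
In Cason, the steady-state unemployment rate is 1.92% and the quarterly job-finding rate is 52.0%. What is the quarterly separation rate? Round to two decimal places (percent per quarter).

Separation rate ≈ 1.02% per quarter.

From u* = s/(s+f): s = u·f/(1−u).
s = 0.0192 × 52.0 / (1 − 0.0192) = 0.9984 / 0.9808 ≈ 1.02% per quarter.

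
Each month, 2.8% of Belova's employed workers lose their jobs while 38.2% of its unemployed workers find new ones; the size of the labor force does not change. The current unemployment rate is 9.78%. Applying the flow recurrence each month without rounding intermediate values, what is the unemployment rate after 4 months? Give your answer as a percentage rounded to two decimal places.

With a fixed labor force, u_{t+1} = u_t + s·(1−u_t) − f·u_t = u_t·(1−s−f) + s.
Here 1−s−f = 0.590 and s = 0.028.
u_1 = 0.097800 × 0.590 + 0.028 = 0.085702.
u_2 = 0.085702 × 0.590 + 0.028 = 0.078564.
u_3 = 0.078564 × 0.590 + 0.028 = 0.074353.
u_4 = 0.074353 × 0.590 + 0.028 = 0.071868.

Unemployment rate after four months ≈ 7.19%.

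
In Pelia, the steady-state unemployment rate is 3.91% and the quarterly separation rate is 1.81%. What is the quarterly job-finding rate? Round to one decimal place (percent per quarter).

Job-finding rate ≈ 44.5% per quarter.

From u* = s/(s+f): f = s·(1−u)/u.
f = 1.81 × (1 − 0.0391) / 0.0391 = 1.7392 / 0.0391 ≈ 44.5% per quarter.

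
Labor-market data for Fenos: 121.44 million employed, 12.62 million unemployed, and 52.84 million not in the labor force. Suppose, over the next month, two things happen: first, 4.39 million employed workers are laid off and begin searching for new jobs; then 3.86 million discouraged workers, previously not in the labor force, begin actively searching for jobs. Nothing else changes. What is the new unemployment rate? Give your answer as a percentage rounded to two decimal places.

New unemployment rate ≈ 15.13%.

Initially, labor force = 121.44 + 12.62 = 134.06 million, so u = 12.62/134.06 = 9.41%.
After the first change, employed falls and unemployed rises by 4.39; labor force unchanged → E = 117.05, U = 17.01, labor force = 134.06 million.
After the second change, unemployed and labor force both rise by 3.86 → E = 117.05, U = 20.87, labor force = 137.92 million.
New unemployment rate = 20.87 / 137.92 = 15.13%.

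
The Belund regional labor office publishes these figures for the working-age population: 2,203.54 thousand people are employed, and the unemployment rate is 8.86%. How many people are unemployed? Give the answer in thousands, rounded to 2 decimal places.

About 214.21 thousand are unemployed.

Let U be the number unemployed. The labor force is E + U, and U/(E+U) = 0.0886.
So U = 0.0886 × 2,203.54 / (1 − 0.0886) = 195.2336 / 0.9114 ≈ 214.21 thousand.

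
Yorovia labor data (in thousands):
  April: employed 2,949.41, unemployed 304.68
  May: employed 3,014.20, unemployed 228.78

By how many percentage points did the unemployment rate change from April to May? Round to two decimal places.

The unemployment rate changed by −2.31 percentage points.

April: labor force = 2,949.41 + 304.68 = 3,254.09; u = 304.68/3,254.09 = 9.36%.
May: labor force = 3,014.20 + 228.78 = 3,242.98; u = 228.78/3,242.98 = 7.05%.
Change = 7.05% − 9.36% = −2.31 pp.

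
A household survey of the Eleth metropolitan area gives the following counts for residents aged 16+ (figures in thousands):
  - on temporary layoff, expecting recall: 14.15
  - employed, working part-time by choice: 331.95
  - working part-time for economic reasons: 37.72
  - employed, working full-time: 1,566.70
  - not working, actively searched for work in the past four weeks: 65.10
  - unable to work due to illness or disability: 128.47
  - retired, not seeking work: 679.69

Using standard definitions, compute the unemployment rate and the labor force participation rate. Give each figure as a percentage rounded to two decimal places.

Employed = 331.95 + 37.72 + 1,566.70 = 1,936.37 thousand (anyone who worked, including part-time for economic reasons, counts as employed).
Unemployed = 14.15 + 65.10 = 79.25 thousand (jobless and actively searching, or on temporary layoff).
Labor force = 1,936.37 + 79.25 = 2,015.62 thousand.
Not in labor force = 128.47 + 679.69 = 808.16 thousand (those not working and not actively searching are outside the labor force).
Civilian working-age population = 2,015.62 + 808.16 = 2,823.78 thousand.
Unemployment rate = 79.25 / 2,015.62 = 3.93%.
Labor force participation rate = 2,015.62 / 2,823.78 = 71.38%.

Unemployment rate ≈ 3.93%; labor force participation rate ≈ 71.38%.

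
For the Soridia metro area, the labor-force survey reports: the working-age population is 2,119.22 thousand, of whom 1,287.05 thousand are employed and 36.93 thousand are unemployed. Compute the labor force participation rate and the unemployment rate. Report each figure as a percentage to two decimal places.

Labor force = employed + unemployed = 1,287.05 + 36.93 = 1,323.98 thousand.
Unemployment rate = 36.93 / 1,323.98 = 2.79%.
Labor force participation rate = 1,323.98 / 2,119.22 = 62.47%.

Labor force participation rate ≈ 62.47%; unemployment rate ≈ 2.79%.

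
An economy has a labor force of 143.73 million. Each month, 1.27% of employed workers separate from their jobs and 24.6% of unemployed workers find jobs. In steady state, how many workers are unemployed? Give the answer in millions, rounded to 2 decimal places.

Steady-state unemployment rate u* = s/(s+f) = 1.27/(1.27+24.6) = 0.049092.
Unemployed = u* × labor force = 0.049092 × 143.73 ≈ 7.06 million.

About 7.06 million are unemployed in steady state.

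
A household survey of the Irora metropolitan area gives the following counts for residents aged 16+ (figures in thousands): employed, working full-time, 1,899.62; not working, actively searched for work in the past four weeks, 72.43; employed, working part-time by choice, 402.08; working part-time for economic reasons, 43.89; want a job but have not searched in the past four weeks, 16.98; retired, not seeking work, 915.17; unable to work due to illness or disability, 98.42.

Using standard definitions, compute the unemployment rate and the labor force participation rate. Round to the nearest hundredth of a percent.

Employed = 1,899.62 + 402.08 + 43.89 = 2,345.59 thousand (anyone who worked, including part-time for economic reasons, counts as employed).
Unemployed = 72.43 thousand.
Labor force = 2,345.59 + 72.43 = 2,418.02 thousand.
Not in labor force = 16.98 + 915.17 + 98.42 = 1,030.57 thousand (those not working and not actively searching are outside the labor force — including those who want a job but have given up searching).
Civilian working-age population = 2,418.02 + 1,030.57 = 3,448.59 thousand.
Unemployment rate = 72.43 / 2,418.02 = 3.00%.
Labor force participation rate = 2,418.02 / 3,448.59 = 70.12%.

Unemployment rate ≈ 3.00%; labor force participation rate ≈ 70.12%.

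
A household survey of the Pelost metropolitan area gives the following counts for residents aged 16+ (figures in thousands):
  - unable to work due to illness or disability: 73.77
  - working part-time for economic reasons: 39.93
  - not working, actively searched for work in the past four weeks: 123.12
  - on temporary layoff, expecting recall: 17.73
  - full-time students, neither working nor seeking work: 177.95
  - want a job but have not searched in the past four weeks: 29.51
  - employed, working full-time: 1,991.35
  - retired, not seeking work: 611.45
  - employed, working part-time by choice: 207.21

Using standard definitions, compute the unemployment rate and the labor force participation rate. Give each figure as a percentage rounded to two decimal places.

Employed = 39.93 + 1,991.35 + 207.21 = 2,238.49 thousand (anyone who worked, including part-time for economic reasons, counts as employed).
Unemployed = 123.12 + 17.73 = 140.85 thousand (jobless and actively searching, or on temporary layoff).
Labor force = 2,238.49 + 140.85 = 2,379.34 thousand.
Not in labor force = 73.77 + 177.95 + 29.51 + 611.45 = 892.68 thousand (those not working and not actively searching are outside the labor force — including those who want a job but have given up searching).
Civilian working-age population = 2,379.34 + 892.68 = 3,272.02 thousand.
Unemployment rate = 140.85 / 2,379.34 = 5.92%.
Labor force participation rate = 2,379.34 / 3,272.02 = 72.72%.

Unemployment rate ≈ 5.92%; labor force participation rate ≈ 72.72%.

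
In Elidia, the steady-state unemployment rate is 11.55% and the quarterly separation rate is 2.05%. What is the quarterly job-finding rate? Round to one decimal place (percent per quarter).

From u* = s/(s+f): f = s·(1−u)/u.
f = 2.05 × (1 − 0.1155) / 0.1155 = 1.8132 / 0.1155 ≈ 15.7% per quarter.

Job-finding rate ≈ 15.7% per quarter.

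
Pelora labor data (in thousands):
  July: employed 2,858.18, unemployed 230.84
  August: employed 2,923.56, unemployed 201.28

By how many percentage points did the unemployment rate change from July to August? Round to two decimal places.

The unemployment rate changed by −1.03 percentage points.

July: labor force = 2,858.18 + 230.84 = 3,089.02; u = 230.84/3,089.02 = 7.47%.
August: labor force = 2,923.56 + 201.28 = 3,124.84; u = 201.28/3,124.84 = 6.44%.
Change = 6.44% − 7.47% = −1.03 pp.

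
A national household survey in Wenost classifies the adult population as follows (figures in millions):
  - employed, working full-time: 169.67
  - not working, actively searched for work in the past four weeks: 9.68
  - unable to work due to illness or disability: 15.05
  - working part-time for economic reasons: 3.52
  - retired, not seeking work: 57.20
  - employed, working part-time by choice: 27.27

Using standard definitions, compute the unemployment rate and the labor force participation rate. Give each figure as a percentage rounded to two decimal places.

Unemployment rate ≈ 4.61%; labor force participation rate ≈ 74.41%.

Employed = 169.67 + 3.52 + 27.27 = 200.46 million (anyone who worked, including part-time for economic reasons, counts as employed).
Unemployed = 9.68 million.
Labor force = 200.46 + 9.68 = 210.14 million.
Not in labor force = 15.05 + 57.20 = 72.25 million (those not working and not actively searching are outside the labor force).
Civilian working-age population = 210.14 + 72.25 = 282.39 million.
Unemployment rate = 9.68 / 210.14 = 4.61%.
Labor force participation rate = 210.14 / 282.39 = 74.41%.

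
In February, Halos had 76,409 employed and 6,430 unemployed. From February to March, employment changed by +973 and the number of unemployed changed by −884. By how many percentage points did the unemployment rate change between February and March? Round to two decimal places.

The unemployment rate changed by −1.07 percentage points.

February: labor force = 76,409 + 6,430 = 82,839; u = 6,430/82,839 = 7.76%.
March: labor force = 77,382 + 5,546 = 82,928; u = 5,546/82,928 = 6.69%.
Change = 6.69% − 7.76% = −1.07 pp.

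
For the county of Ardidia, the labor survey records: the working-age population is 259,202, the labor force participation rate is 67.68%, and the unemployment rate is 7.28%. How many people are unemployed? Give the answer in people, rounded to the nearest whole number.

Labor force = 0.6768 × 259,202 = 175,428.
Unemployed = 0.0728 × 175,428 ≈ 12,771.

About 12,771 are unemployed.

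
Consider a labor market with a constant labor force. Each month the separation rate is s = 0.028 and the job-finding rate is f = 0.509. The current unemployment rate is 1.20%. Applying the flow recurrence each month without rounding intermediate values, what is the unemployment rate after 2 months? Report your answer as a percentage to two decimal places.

Unemployment rate after two months ≈ 4.35%.

With a fixed labor force, u_{t+1} = u_t + s·(1−u_t) − f·u_t = u_t·(1−s−f) + s.
Here 1−s−f = 0.463 and s = 0.028.
u_1 = 0.012000 × 0.463 + 0.028 = 0.033556.
u_2 = 0.033556 × 0.463 + 0.028 = 0.043536.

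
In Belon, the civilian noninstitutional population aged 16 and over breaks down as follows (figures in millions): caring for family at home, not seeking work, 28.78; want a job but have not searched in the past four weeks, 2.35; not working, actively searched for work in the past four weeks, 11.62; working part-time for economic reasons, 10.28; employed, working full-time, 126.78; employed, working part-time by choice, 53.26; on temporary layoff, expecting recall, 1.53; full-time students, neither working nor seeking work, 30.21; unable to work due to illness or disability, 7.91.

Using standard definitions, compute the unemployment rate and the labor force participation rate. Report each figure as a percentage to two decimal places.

Unemployment rate ≈ 6.46%; labor force participation rate ≈ 74.61%.

Employed = 10.28 + 126.78 + 53.26 = 190.32 million (anyone who worked, including part-time for economic reasons, counts as employed).
Unemployed = 11.62 + 1.53 = 13.15 million (jobless and actively searching, or on temporary layoff).
Labor force = 190.32 + 13.15 = 203.47 million.
Not in labor force = 28.78 + 2.35 + 30.21 + 7.91 = 69.25 million (those not working and not actively searching are outside the labor force — including those who want a job but have given up searching).
Civilian working-age population = 203.47 + 69.25 = 272.72 million.
Unemployment rate = 13.15 / 203.47 = 6.46%.
Labor force participation rate = 203.47 / 272.72 = 74.61%.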